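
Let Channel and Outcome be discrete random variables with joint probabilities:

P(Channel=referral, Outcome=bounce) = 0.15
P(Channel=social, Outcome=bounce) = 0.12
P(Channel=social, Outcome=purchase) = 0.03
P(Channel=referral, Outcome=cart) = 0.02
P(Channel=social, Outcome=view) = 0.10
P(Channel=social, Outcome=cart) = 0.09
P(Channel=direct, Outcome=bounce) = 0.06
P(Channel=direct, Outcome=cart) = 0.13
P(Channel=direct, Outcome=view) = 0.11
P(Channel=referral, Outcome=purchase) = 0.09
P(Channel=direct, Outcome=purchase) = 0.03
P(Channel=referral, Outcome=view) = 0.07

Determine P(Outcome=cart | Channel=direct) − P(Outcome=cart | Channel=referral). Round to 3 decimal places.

0.333

P(Channel=direct) = 0.06 + 0.11 + 0.13 + 0.03 = 0.33; P(Outcome=cart | Channel=direct) = 0.13/0.33 = 0.3939.
P(Channel=referral) = 0.15 + 0.07 + 0.02 + 0.09 = 0.33; P(Outcome=cart | Channel=referral) = 0.02/0.33 = 0.0606.
Difference = 0.333.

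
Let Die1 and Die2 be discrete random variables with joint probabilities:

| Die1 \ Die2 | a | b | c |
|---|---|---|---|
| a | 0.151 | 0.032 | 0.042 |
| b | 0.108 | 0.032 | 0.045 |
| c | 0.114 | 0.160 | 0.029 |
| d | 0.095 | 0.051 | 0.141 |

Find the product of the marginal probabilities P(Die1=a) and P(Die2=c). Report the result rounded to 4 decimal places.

0.0578

P(Die1=a) = 0.151 + 0.032 + 0.042 = 0.225.
P(Die2=c) = 0.042 + 0.045 + 0.029 + 0.141 = 0.257.
Product: 0.225 × 0.257 = 0.0578.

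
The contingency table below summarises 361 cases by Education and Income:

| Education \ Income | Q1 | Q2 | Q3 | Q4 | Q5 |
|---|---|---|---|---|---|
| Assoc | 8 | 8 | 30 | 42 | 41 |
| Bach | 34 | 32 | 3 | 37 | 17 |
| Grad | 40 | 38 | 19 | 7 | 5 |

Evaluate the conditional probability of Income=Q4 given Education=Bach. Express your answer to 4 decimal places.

0.3008

Total with Education=Bach: 34 + 32 + 3 + 37 + 17 = 123.
P(Income=Q4 | Education=Bach) = 37/123 = 0.3008.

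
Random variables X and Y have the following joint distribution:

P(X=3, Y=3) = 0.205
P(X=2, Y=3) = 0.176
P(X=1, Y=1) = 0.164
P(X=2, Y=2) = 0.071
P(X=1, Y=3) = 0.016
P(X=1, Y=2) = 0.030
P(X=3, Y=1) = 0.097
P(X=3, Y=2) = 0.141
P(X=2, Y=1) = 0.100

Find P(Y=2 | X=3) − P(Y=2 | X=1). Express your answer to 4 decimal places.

P(X=3) = 0.097 + 0.141 + 0.205 = 0.443; P(Y=2 | X=3) = 0.141/0.443 = 0.31828.
P(X=1) = 0.164 + 0.030 + 0.016 = 0.210; P(Y=2 | X=1) = 0.030/0.210 = 0.14286.
Difference = 0.1754.

0.1754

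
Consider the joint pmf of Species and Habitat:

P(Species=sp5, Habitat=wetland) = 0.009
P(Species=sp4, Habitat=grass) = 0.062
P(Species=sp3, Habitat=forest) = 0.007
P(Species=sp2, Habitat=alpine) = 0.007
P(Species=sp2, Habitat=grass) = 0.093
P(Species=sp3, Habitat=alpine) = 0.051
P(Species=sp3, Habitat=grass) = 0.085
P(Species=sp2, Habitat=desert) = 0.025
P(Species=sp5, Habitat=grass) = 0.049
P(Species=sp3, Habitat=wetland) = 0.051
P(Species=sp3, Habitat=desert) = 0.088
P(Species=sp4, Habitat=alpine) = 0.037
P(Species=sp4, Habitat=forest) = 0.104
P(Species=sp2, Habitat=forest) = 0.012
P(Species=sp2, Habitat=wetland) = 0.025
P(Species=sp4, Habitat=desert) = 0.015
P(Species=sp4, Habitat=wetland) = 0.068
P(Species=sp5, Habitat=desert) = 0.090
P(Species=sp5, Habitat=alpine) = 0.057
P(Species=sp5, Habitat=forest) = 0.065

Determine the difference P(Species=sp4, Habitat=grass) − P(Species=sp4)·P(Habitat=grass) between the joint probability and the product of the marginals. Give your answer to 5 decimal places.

P(Species=sp4) = 0.104 + 0.062 + 0.068 + 0.015 + 0.037 = 0.286.
P(Habitat=grass) = 0.093 + 0.085 + 0.062 + 0.049 = 0.289.
P(Species=sp4, Habitat=grass) − P(Species=sp4)P(Habitat=grass) = 0.062 − 0.286×0.289 = -0.02065.

-0.02065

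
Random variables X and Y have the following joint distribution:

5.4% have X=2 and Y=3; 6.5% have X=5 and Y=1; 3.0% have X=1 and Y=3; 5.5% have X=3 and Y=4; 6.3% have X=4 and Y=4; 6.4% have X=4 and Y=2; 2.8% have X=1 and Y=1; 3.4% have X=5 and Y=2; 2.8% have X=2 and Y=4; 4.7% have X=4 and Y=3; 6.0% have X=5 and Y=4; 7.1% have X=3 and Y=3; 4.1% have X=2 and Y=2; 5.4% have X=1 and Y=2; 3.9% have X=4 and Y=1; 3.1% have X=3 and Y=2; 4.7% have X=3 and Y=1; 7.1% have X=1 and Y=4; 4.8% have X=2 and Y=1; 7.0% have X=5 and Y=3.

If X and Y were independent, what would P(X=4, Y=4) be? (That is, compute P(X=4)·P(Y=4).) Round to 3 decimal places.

0.059

P(X=4) = 0.039 + 0.064 + 0.047 + 0.063 = 0.213.
P(Y=4) = 0.071 + 0.028 + 0.055 + 0.063 + 0.060 = 0.277.
Product: 0.213 × 0.277 = 0.059.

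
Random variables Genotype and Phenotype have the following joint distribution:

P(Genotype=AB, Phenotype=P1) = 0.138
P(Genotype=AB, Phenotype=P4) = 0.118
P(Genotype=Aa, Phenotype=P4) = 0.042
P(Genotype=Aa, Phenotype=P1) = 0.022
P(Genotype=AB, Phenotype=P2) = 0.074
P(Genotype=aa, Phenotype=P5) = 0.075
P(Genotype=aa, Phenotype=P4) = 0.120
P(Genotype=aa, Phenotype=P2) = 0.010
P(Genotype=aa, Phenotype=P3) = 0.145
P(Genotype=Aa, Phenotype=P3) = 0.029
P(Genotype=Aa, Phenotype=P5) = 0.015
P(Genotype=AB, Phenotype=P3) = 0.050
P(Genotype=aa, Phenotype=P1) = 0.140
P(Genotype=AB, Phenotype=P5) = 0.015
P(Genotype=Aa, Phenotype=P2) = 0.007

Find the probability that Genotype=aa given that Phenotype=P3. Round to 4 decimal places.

0.6473

P(Phenotype=P3) = 0.029 + 0.145 + 0.050 = 0.224.
P(Genotype=aa | Phenotype=P3) = 0.145/0.224 = 0.6473.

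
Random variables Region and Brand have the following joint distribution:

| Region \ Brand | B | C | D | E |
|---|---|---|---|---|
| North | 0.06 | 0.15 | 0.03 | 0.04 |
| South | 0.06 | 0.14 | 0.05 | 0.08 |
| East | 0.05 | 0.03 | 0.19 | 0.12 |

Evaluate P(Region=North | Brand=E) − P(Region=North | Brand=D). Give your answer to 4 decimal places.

0.0556

P(Brand=E) = 0.04 + 0.08 + 0.12 = 0.24; P(Region=North | Brand=E) = 0.04/0.24 = 0.16667.
P(Brand=D) = 0.03 + 0.05 + 0.19 = 0.27; P(Region=North | Brand=D) = 0.03/0.27 = 0.11111.
Difference = 0.0556.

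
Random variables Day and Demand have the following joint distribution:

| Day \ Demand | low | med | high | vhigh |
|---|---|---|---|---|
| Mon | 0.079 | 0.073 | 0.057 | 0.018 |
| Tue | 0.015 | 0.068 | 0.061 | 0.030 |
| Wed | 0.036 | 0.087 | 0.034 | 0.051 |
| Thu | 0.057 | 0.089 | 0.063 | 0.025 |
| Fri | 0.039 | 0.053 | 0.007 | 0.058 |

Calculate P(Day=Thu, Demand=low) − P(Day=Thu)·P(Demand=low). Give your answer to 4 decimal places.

P(Day=Thu) = 0.057 + 0.089 + 0.063 + 0.025 = 0.234.
P(Demand=low) = 0.079 + 0.015 + 0.036 + 0.057 + 0.039 = 0.226.
P(Day=Thu, Demand=low) − P(Day=Thu)P(Demand=low) = 0.057 − 0.234×0.226 = 0.0041.

0.0041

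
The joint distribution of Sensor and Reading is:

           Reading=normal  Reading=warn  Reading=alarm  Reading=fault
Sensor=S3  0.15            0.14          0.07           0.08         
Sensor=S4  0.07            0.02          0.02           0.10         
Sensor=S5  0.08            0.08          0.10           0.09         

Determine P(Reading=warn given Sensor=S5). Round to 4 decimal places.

P(Sensor=S5) = 0.08 + 0.08 + 0.10 + 0.09 = 0.35.
P(Reading=warn | Sensor=S5) = 0.08/0.35 = 0.2286.

0.2286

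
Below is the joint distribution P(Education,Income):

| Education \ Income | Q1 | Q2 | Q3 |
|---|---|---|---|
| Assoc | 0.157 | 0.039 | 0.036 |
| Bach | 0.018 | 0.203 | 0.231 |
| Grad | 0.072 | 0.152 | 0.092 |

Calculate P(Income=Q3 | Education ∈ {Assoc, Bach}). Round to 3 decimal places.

P(Education=Assoc) = 0.157 + 0.039 + 0.036 = 0.232.
P(Education=Bach) = 0.018 + 0.203 + 0.231 = 0.452.
P(Education ∈ {Assoc, Bach}) = 0.232 + 0.452 = 0.684; P(Income=Q3, Education ∈ {Assoc, Bach}) = 0.036 + 0.231 = 0.267.
P(Income=Q3 | Education ∈ {Assoc, Bach}) = 0.267/0.684 = 0.390.

0.390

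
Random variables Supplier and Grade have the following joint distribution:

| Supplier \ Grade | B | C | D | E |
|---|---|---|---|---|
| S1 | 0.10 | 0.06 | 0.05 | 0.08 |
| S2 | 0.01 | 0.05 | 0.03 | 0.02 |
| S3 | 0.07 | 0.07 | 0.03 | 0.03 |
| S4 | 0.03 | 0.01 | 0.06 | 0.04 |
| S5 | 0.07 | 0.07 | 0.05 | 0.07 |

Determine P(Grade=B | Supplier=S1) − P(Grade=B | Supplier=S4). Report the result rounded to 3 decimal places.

P(Supplier=S1) = 0.10 + 0.06 + 0.05 + 0.08 = 0.29; P(Grade=B | Supplier=S1) = 0.10/0.29 = 0.3448.
P(Supplier=S4) = 0.03 + 0.01 + 0.06 + 0.04 = 0.14; P(Grade=B | Supplier=S4) = 0.03/0.14 = 0.2143.
Difference = 0.131.

0.131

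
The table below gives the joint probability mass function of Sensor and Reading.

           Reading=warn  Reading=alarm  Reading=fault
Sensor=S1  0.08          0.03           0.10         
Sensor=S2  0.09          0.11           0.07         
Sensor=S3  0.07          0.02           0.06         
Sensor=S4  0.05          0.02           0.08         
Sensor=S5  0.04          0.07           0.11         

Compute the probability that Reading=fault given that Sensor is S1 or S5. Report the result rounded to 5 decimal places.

0.48837

P(Sensor=S1) = 0.08 + 0.03 + 0.10 = 0.21.
P(Sensor=S5) = 0.04 + 0.07 + 0.11 = 0.22.
P(Sensor ∈ {S1, S5}) = 0.21 + 0.22 = 0.43; P(Reading=fault, Sensor ∈ {S1, S5}) = 0.10 + 0.11 = 0.21.
P(Reading=fault | Sensor ∈ {S1, S5}) = 0.21/0.43 = 0.48837.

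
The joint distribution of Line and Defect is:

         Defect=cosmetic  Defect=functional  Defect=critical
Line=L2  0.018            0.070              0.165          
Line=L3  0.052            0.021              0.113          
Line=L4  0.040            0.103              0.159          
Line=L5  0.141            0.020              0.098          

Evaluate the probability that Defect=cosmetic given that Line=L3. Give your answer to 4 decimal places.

P(Line=L3) = 0.052 + 0.021 + 0.113 = 0.186.
P(Defect=cosmetic | Line=L3) = 0.052/0.186 = 0.2796.

0.2796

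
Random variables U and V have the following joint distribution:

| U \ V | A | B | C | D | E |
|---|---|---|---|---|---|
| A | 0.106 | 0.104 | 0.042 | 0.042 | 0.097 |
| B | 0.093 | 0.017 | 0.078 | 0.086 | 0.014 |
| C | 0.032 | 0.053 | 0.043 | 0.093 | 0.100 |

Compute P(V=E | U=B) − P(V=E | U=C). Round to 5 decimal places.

-0.26292

P(U=B) = 0.093 + 0.017 + 0.078 + 0.086 + 0.014 = 0.288; P(V=E | U=B) = 0.014/0.288 = 0.048611.
P(U=C) = 0.032 + 0.053 + 0.043 + 0.093 + 0.100 = 0.321; P(V=E | U=C) = 0.100/0.321 = 0.311526.
Difference = -0.26292.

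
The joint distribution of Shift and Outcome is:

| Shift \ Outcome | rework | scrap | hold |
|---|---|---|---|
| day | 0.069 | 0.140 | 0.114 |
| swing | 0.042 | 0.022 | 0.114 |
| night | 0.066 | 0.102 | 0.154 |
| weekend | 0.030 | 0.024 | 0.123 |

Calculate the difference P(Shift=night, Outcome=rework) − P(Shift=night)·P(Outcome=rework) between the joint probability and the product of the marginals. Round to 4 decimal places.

-0.0007

P(Shift=night) = 0.066 + 0.102 + 0.154 = 0.322.
P(Outcome=rework) = 0.069 + 0.042 + 0.066 + 0.030 = 0.207.
P(Shift=night, Outcome=rework) − P(Shift=night)P(Outcome=rework) = 0.066 − 0.322×0.207 = -0.0007.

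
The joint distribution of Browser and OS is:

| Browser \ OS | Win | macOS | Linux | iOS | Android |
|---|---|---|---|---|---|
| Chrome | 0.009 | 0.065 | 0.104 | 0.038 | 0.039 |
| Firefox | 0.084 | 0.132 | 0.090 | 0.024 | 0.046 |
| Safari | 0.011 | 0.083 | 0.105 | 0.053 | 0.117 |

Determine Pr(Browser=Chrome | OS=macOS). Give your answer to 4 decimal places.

P(OS=macOS) = 0.065 + 0.132 + 0.083 = 0.280.
P(Browser=Chrome | OS=macOS) = 0.065/0.280 = 0.2321.

0.2321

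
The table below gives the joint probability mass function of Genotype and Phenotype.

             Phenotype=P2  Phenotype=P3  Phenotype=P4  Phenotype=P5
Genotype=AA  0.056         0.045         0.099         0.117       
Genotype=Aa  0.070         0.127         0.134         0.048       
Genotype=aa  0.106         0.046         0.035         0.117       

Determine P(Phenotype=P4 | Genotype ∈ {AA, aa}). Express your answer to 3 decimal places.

0.216

P(Genotype=AA) = 0.056 + 0.045 + 0.099 + 0.117 = 0.317.
P(Genotype=aa) = 0.106 + 0.046 + 0.035 + 0.117 = 0.304.
P(Genotype ∈ {AA, aa}) = 0.317 + 0.304 = 0.621; P(Phenotype=P4, Genotype ∈ {AA, aa}) = 0.099 + 0.035 = 0.134.
P(Phenotype=P4 | Genotype ∈ {AA, aa}) = 0.134/0.621 = 0.216.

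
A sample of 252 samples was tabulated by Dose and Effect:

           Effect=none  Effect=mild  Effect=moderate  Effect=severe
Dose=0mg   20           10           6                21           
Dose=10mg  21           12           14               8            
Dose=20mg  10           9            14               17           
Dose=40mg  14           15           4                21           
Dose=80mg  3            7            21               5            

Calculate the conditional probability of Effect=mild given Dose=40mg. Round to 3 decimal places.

Total with Dose=40mg: 14 + 15 + 4 + 21 = 54.
P(Effect=mild | Dose=40mg) = 15/54 = 0.278.

0.278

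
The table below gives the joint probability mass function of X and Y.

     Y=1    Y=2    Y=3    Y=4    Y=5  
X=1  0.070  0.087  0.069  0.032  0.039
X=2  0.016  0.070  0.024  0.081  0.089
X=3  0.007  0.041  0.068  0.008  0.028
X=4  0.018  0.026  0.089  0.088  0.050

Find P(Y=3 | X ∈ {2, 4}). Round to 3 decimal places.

0.205

P(X=2) = 0.016 + 0.070 + 0.024 + 0.081 + 0.089 = 0.280.
P(X=4) = 0.018 + 0.026 + 0.089 + 0.088 + 0.050 = 0.271.
P(X ∈ {2, 4}) = 0.280 + 0.271 = 0.551; P(Y=3, X ∈ {2, 4}) = 0.024 + 0.089 = 0.113.
P(Y=3 | X ∈ {2, 4}) = 0.113/0.551 = 0.205.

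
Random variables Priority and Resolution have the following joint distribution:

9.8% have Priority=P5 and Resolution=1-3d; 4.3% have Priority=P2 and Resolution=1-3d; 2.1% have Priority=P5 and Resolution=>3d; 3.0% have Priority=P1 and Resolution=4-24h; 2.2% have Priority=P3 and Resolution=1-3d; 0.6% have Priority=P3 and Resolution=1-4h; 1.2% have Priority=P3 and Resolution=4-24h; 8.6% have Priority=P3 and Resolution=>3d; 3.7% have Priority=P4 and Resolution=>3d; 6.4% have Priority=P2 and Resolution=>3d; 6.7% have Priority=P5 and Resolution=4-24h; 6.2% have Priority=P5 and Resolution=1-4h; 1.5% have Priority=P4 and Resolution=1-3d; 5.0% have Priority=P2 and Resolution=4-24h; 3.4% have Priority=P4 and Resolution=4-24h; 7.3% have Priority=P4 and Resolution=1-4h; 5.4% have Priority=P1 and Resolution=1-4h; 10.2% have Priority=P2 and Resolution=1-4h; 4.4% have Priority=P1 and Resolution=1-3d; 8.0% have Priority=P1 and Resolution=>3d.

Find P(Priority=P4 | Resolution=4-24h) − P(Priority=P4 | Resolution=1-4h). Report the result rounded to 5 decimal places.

-0.06963

P(Resolution=4-24h) = 0.030 + 0.050 + 0.012 + 0.034 + 0.067 = 0.193; P(Priority=P4 | Resolution=4-24h) = 0.034/0.193 = 0.176166.
P(Resolution=1-4h) = 0.054 + 0.102 + 0.006 + 0.073 + 0.062 = 0.297; P(Priority=P4 | Resolution=1-4h) = 0.073/0.297 = 0.245791.
Difference = -0.06963.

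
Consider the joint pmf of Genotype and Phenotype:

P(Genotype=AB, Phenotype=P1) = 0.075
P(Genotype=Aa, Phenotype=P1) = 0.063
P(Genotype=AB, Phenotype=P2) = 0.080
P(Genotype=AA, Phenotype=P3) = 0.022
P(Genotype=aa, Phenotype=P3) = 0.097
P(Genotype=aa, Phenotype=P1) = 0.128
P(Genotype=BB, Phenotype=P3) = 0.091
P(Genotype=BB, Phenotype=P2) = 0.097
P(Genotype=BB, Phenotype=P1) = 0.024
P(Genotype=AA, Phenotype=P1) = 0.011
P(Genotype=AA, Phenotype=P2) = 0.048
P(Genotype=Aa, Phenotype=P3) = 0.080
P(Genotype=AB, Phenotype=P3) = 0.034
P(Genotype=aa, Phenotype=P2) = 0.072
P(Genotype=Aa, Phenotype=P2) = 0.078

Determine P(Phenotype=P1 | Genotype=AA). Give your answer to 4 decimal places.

0.1358

P(Genotype=AA) = 0.011 + 0.048 + 0.022 = 0.081.
P(Phenotype=P1 | Genotype=AA) = 0.011/0.081 = 0.1358.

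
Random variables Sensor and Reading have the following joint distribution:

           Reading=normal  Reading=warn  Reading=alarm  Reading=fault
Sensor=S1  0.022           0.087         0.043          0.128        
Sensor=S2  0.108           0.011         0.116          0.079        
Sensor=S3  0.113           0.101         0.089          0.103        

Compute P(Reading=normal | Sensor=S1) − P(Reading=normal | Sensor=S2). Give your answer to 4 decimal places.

P(Sensor=S1) = 0.022 + 0.087 + 0.043 + 0.128 = 0.280; P(Reading=normal | Sensor=S1) = 0.022/0.280 = 0.07857.
P(Sensor=S2) = 0.108 + 0.011 + 0.116 + 0.079 = 0.314; P(Reading=normal | Sensor=S2) = 0.108/0.314 = 0.34395.
Difference = -0.2654.

-0.2654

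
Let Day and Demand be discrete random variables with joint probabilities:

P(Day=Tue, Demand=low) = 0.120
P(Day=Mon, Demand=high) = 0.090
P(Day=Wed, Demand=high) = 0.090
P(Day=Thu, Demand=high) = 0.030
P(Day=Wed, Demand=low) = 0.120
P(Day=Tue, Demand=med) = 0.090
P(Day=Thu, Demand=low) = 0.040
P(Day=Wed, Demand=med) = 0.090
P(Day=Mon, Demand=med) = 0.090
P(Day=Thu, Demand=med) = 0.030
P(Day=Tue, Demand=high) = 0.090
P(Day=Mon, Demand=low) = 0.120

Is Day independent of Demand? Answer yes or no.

yes

Every cell satisfies P(Day,Demand) = P(Day)·P(Demand). For instance P(Day=Mon) = 0.300, P(Demand=high) = 0.300, and 0.300×0.300 = 0.090 matches the joint entry. So Day and Demand are independent.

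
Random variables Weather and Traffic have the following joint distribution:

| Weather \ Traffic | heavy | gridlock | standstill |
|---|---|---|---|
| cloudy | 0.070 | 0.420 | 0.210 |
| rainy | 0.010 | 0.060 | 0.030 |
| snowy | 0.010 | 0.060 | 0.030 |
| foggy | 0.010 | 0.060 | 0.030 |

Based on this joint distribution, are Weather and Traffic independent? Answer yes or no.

yes

Every cell satisfies P(Weather,Traffic) = P(Weather)·P(Traffic). For instance P(Weather=foggy) = 0.100, P(Traffic=standstill) = 0.300, and 0.100×0.300 = 0.030 matches the joint entry. So Weather and Traffic are independent.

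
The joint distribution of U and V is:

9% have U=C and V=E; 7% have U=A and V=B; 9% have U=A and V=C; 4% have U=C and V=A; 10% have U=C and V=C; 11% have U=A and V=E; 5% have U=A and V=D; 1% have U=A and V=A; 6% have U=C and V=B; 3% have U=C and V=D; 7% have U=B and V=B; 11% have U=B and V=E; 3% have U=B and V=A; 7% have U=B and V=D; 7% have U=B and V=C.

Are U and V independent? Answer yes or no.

P(U=B) = 0.35 and P(V=C) = 0.26, so their product is 0.0910, but P(U=B, V=C) = 0.07. Since these differ, U and V are not independent.

no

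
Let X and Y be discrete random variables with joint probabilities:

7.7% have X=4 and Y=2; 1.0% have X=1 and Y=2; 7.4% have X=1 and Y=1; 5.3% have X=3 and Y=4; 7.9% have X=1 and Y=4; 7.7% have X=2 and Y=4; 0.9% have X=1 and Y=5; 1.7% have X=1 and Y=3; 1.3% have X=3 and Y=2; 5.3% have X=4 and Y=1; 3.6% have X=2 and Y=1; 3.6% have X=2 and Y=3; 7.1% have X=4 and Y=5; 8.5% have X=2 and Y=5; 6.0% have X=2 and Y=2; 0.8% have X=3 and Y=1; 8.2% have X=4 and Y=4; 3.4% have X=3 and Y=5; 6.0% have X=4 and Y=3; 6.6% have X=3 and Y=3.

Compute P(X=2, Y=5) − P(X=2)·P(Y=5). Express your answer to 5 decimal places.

P(X=2) = 0.036 + 0.060 + 0.036 + 0.077 + 0.085 = 0.294.
P(Y=5) = 0.009 + 0.085 + 0.034 + 0.071 = 0.199.
P(X=2, Y=5) − P(X=2)P(Y=5) = 0.085 − 0.294×0.199 = 0.02649.

0.02649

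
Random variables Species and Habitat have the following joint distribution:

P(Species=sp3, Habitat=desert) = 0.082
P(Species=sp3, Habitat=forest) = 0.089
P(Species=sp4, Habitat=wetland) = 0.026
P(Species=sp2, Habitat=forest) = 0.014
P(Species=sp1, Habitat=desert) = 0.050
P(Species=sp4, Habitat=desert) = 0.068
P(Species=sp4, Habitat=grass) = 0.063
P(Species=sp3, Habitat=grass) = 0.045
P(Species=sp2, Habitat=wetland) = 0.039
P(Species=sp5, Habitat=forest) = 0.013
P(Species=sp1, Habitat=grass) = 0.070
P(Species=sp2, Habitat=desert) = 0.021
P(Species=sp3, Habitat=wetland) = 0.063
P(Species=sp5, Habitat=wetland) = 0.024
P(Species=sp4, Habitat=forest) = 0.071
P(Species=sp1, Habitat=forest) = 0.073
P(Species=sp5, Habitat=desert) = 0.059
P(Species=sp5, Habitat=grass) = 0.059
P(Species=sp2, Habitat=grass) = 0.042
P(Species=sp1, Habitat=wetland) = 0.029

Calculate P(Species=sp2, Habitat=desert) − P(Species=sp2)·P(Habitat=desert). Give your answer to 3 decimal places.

-0.011

P(Species=sp2) = 0.014 + 0.042 + 0.039 + 0.021 = 0.116.
P(Habitat=desert) = 0.050 + 0.021 + 0.082 + 0.068 + 0.059 = 0.280.
P(Species=sp2, Habitat=desert) − P(Species=sp2)P(Habitat=desert) = 0.021 − 0.116×0.280 = -0.011.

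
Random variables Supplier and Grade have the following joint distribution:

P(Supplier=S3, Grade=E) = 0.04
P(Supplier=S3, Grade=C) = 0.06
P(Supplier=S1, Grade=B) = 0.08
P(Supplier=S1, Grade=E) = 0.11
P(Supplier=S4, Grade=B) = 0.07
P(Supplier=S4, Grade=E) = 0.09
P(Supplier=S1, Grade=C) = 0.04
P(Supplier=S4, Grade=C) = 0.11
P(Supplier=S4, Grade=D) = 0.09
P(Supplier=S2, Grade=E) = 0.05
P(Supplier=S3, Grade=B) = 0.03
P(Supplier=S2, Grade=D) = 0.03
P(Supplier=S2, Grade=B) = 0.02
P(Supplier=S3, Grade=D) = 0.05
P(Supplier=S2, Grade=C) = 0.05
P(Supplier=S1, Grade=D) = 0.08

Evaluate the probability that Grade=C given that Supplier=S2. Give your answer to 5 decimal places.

0.33333

P(Supplier=S2) = 0.02 + 0.05 + 0.03 + 0.05 = 0.15.
P(Grade=C | Supplier=S2) = 0.05/0.15 = 0.33333.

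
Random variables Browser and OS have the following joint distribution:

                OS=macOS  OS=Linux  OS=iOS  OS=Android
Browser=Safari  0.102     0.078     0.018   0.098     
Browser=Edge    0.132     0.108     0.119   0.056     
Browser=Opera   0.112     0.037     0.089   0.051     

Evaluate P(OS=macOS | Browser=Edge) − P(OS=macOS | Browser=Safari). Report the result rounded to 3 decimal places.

P(Browser=Edge) = 0.132 + 0.108 + 0.119 + 0.056 = 0.415; P(OS=macOS | Browser=Edge) = 0.132/0.415 = 0.3181.
P(Browser=Safari) = 0.102 + 0.078 + 0.018 + 0.098 = 0.296; P(OS=macOS | Browser=Safari) = 0.102/0.296 = 0.3446.
Difference = -0.027.

-0.027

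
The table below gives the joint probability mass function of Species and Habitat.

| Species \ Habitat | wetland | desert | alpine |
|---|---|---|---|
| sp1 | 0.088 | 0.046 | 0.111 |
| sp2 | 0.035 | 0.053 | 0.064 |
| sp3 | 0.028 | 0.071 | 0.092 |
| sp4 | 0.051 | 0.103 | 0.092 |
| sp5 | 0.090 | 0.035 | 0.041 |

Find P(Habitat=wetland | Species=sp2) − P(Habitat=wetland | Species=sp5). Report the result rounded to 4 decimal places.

-0.3119

P(Species=sp2) = 0.035 + 0.053 + 0.064 = 0.152; P(Habitat=wetland | Species=sp2) = 0.035/0.152 = 0.23026.
P(Species=sp5) = 0.090 + 0.035 + 0.041 = 0.166; P(Habitat=wetland | Species=sp5) = 0.090/0.166 = 0.54217.
Difference = -0.3119.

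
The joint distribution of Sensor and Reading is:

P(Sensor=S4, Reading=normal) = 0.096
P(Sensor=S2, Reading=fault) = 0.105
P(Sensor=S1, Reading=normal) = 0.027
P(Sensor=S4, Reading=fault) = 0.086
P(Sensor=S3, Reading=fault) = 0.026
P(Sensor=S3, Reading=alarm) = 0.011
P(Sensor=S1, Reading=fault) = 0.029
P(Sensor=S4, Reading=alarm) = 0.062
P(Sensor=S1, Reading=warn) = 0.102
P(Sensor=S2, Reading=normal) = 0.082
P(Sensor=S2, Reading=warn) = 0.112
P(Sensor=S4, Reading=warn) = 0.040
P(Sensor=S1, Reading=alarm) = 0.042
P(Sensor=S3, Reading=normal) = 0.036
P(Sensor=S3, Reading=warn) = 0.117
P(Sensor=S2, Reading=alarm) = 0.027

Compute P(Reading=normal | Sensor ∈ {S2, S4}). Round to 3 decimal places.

0.292

P(Sensor=S2) = 0.082 + 0.112 + 0.027 + 0.105 = 0.326.
P(Sensor=S4) = 0.096 + 0.040 + 0.062 + 0.086 = 0.284.
P(Sensor ∈ {S2, S4}) = 0.326 + 0.284 = 0.610; P(Reading=normal, Sensor ∈ {S2, S4}) = 0.082 + 0.096 = 0.178.
P(Reading=normal | Sensor ∈ {S2, S4}) = 0.178/0.610 = 0.292.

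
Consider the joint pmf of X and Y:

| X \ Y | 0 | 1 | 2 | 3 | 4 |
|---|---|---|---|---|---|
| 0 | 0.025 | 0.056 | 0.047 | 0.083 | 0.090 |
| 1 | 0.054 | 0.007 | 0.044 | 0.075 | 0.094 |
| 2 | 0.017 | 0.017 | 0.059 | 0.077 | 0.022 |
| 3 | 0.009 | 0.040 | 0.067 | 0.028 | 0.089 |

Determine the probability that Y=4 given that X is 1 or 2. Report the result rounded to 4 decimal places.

0.2489

P(X=1) = 0.054 + 0.007 + 0.044 + 0.075 + 0.094 = 0.274.
P(X=2) = 0.017 + 0.017 + 0.059 + 0.077 + 0.022 = 0.192.
P(X ∈ {1, 2}) = 0.274 + 0.192 = 0.466; P(Y=4, X ∈ {1, 2}) = 0.094 + 0.022 = 0.116.
P(Y=4 | X ∈ {1, 2}) = 0.116/0.466 = 0.2489.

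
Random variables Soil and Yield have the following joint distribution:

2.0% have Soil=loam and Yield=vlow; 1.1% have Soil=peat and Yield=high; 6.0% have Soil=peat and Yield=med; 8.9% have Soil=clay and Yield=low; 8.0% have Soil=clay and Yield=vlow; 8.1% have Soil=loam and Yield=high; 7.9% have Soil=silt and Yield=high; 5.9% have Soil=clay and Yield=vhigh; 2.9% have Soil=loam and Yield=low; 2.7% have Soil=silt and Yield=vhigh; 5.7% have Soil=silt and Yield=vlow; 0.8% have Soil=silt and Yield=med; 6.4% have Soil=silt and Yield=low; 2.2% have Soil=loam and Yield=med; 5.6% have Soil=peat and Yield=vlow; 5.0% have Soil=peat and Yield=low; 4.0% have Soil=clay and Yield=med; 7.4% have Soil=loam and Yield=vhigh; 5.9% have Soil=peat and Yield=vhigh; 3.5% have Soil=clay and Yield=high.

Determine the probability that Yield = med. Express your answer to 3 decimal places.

0.130

P(Yield=med) = 0.022 + 0.040 + 0.008 + 0.060 = 0.130.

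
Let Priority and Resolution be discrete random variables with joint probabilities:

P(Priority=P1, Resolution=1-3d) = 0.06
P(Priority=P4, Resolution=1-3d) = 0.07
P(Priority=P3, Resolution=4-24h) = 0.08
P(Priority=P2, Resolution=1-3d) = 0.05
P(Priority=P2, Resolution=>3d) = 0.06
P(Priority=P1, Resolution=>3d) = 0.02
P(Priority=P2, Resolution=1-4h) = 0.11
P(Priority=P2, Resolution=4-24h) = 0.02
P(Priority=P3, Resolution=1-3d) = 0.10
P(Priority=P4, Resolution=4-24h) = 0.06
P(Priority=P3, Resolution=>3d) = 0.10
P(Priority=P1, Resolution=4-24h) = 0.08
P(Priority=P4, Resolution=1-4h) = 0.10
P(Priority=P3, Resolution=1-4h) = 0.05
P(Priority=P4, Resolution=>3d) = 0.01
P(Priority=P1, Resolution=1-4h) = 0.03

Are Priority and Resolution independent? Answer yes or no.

no

P(Priority=P3) = 0.33 and P(Resolution=1-4h) = 0.29, so their product is 0.0957, but P(Priority=P3, Resolution=1-4h) = 0.05. Since these differ, Priority and Resolution are not independent.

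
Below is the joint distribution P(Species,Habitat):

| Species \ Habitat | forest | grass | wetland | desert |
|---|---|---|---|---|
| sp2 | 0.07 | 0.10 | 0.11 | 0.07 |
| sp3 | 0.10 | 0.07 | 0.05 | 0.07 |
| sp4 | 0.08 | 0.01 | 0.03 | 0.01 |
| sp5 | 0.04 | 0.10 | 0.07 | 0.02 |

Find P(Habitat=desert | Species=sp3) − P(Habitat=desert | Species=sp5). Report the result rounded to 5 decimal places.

P(Species=sp3) = 0.10 + 0.07 + 0.05 + 0.07 = 0.29; P(Habitat=desert | Species=sp3) = 0.07/0.29 = 0.241379.
P(Species=sp5) = 0.04 + 0.10 + 0.07 + 0.02 = 0.23; P(Habitat=desert | Species=sp5) = 0.02/0.23 = 0.086957.
Difference = 0.15442.

0.15442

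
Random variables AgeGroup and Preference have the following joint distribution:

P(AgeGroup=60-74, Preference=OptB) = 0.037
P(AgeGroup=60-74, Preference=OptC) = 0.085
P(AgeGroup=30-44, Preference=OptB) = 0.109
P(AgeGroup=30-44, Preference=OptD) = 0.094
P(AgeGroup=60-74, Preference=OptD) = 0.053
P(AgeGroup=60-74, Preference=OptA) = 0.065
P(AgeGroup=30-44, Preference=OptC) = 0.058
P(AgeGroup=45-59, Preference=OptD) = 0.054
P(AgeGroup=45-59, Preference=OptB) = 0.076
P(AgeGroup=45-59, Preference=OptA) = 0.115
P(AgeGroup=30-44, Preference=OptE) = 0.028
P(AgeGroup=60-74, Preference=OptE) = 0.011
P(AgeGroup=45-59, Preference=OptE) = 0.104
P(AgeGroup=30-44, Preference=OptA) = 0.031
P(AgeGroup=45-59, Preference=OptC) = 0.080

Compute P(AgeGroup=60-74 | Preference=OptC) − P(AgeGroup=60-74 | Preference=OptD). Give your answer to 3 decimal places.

0.117

P(Preference=OptC) = 0.058 + 0.080 + 0.085 = 0.223; P(AgeGroup=60-74 | Preference=OptC) = 0.085/0.223 = 0.3812.
P(Preference=OptD) = 0.094 + 0.054 + 0.053 = 0.201; P(AgeGroup=60-74 | Preference=OptD) = 0.053/0.201 = 0.2637.
Difference = 0.117.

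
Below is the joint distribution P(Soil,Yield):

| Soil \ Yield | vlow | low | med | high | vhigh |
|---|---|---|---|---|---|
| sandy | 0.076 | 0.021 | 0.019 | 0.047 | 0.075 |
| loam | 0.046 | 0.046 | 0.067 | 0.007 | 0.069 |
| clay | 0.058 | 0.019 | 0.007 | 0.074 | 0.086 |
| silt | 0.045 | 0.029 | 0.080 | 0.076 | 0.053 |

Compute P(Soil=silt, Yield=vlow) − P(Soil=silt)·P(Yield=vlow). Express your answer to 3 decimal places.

P(Soil=silt) = 0.045 + 0.029 + 0.080 + 0.076 + 0.053 = 0.283.
P(Yield=vlow) = 0.076 + 0.046 + 0.058 + 0.045 = 0.225.
P(Soil=silt, Yield=vlow) − P(Soil=silt)P(Yield=vlow) = 0.045 − 0.283×0.225 = -0.019.

-0.019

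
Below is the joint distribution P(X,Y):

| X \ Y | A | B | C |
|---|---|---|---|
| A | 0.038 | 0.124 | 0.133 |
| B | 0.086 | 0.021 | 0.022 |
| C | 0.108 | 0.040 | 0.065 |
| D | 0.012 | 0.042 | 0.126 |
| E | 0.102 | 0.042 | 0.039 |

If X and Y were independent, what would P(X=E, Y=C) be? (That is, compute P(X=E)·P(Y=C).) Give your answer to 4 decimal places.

0.0705

P(X=E) = 0.102 + 0.042 + 0.039 = 0.183.
P(Y=C) = 0.133 + 0.022 + 0.065 + 0.126 + 0.039 = 0.385.
Product: 0.183 × 0.385 = 0.0705.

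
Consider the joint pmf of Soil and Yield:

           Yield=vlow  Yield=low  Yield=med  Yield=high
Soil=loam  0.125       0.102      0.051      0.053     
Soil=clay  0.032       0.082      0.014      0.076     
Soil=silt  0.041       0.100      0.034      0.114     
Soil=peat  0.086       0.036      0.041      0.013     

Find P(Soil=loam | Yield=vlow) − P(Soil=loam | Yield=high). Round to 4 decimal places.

0.2331

P(Yield=vlow) = 0.125 + 0.032 + 0.041 + 0.086 = 0.284; P(Soil=loam | Yield=vlow) = 0.125/0.284 = 0.44014.
P(Yield=high) = 0.053 + 0.076 + 0.114 + 0.013 = 0.256; P(Soil=loam | Yield=high) = 0.053/0.256 = 0.20703.
Difference = 0.2331.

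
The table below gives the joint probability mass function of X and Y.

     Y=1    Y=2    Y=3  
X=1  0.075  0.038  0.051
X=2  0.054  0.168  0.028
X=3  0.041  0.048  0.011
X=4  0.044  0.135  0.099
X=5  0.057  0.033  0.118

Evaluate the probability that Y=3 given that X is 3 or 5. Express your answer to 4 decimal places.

0.4188

P(X=3) = 0.041 + 0.048 + 0.011 = 0.100.
P(X=5) = 0.057 + 0.033 + 0.118 = 0.208.
P(X ∈ {3, 5}) = 0.100 + 0.208 = 0.308; P(Y=3, X ∈ {3, 5}) = 0.011 + 0.118 = 0.129.
P(Y=3 | X ∈ {3, 5}) = 0.129/0.308 = 0.4188.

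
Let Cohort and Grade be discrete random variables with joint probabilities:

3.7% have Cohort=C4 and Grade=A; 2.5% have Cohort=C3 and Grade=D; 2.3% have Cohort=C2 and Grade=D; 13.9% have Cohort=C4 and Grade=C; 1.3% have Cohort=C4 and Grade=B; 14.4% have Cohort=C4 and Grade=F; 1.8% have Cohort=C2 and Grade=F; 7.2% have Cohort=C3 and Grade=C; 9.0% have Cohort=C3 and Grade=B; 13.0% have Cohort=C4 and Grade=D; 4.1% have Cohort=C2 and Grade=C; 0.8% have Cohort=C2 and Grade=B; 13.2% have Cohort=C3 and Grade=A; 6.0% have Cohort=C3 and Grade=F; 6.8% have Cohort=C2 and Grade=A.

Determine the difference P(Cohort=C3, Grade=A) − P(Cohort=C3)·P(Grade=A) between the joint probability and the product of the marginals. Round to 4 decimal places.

0.0422

P(Cohort=C3) = 0.132 + 0.090 + 0.072 + 0.025 + 0.060 = 0.379.
P(Grade=A) = 0.068 + 0.132 + 0.037 = 0.237.
P(Cohort=C3, Grade=A) − P(Cohort=C3)P(Grade=A) = 0.132 − 0.379×0.237 = 0.0422.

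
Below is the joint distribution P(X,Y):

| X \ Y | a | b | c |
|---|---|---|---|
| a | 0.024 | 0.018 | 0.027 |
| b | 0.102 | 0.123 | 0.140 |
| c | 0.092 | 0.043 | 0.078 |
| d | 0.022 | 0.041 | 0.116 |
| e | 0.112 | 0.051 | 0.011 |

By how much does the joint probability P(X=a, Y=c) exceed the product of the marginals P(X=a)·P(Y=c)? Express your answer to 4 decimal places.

0.0013

P(X=a) = 0.024 + 0.018 + 0.027 = 0.069.
P(Y=c) = 0.027 + 0.140 + 0.078 + 0.116 + 0.011 = 0.372.
P(X=a, Y=c) − P(X=a)P(Y=c) = 0.027 − 0.069×0.372 = 0.0013.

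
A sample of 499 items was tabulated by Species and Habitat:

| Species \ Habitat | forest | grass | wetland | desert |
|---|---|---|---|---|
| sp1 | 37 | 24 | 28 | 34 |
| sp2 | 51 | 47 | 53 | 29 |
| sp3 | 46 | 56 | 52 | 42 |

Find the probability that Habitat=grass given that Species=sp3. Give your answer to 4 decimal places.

Total with Species=sp3: 46 + 56 + 52 + 42 = 196.
P(Habitat=grass | Species=sp3) = 56/196 = 0.2857.

0.2857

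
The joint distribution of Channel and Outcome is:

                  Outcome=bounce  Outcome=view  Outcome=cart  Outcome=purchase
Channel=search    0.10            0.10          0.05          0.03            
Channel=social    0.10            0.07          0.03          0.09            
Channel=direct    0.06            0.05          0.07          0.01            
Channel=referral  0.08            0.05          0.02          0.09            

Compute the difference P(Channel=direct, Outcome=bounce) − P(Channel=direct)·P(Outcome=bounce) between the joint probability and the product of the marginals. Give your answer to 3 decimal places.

-0.005

P(Channel=direct) = 0.06 + 0.05 + 0.07 + 0.01 = 0.19.
P(Outcome=bounce) = 0.10 + 0.10 + 0.06 + 0.08 = 0.34.
P(Channel=direct, Outcome=bounce) − P(Channel=direct)P(Outcome=bounce) = 0.06 − 0.19×0.34 = -0.005.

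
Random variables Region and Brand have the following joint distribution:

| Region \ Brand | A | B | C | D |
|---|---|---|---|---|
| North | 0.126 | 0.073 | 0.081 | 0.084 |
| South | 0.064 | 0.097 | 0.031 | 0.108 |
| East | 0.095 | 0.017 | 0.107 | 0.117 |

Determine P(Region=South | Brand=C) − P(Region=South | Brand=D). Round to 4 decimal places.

-0.2080

P(Brand=C) = 0.081 + 0.031 + 0.107 = 0.219; P(Region=South | Brand=C) = 0.031/0.219 = 0.14155.
P(Brand=D) = 0.084 + 0.108 + 0.117 = 0.309; P(Region=South | Brand=D) = 0.108/0.309 = 0.34951.
Difference = -0.2080.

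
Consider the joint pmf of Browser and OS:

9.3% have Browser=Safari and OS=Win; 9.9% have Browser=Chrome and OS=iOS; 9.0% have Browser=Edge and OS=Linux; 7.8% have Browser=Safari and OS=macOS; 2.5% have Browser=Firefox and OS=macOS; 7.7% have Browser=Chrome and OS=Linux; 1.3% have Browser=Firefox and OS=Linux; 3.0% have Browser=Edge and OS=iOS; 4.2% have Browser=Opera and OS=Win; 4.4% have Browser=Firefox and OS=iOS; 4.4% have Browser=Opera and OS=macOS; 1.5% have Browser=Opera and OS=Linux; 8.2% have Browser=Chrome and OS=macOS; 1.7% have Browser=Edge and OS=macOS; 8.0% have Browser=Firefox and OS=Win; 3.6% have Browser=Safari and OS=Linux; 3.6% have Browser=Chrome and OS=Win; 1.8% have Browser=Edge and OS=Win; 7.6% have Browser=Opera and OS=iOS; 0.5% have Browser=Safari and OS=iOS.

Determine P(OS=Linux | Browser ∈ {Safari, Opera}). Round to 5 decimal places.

P(Browser=Safari) = 0.093 + 0.078 + 0.036 + 0.005 = 0.212.
P(Browser=Opera) = 0.042 + 0.044 + 0.015 + 0.076 = 0.177.
P(Browser ∈ {Safari, Opera}) = 0.212 + 0.177 = 0.389; P(OS=Linux, Browser ∈ {Safari, Opera}) = 0.036 + 0.015 = 0.051.
P(OS=Linux | Browser ∈ {Safari, Opera}) = 0.051/0.389 = 0.13111.

0.13111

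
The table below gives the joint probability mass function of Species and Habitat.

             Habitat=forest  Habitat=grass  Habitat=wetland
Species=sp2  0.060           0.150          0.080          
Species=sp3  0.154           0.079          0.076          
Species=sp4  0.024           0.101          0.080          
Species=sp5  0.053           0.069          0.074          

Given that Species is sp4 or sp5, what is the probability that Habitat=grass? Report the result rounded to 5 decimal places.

0.42394

P(Species=sp4) = 0.024 + 0.101 + 0.080 = 0.205.
P(Species=sp5) = 0.053 + 0.069 + 0.074 = 0.196.
P(Species ∈ {sp4, sp5}) = 0.205 + 0.196 = 0.401; P(Habitat=grass, Species ∈ {sp4, sp5}) = 0.101 + 0.069 = 0.170.
P(Habitat=grass | Species ∈ {sp4, sp5}) = 0.170/0.401 = 0.42394.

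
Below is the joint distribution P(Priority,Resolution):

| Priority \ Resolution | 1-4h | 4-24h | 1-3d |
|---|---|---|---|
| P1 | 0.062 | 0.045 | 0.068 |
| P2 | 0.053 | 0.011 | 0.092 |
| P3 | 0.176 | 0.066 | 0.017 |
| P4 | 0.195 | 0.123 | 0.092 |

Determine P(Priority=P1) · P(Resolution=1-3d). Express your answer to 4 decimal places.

0.0471

P(Priority=P1) = 0.062 + 0.045 + 0.068 = 0.175.
P(Resolution=1-3d) = 0.068 + 0.092 + 0.017 + 0.092 = 0.269.
Product: 0.175 × 0.269 = 0.0471.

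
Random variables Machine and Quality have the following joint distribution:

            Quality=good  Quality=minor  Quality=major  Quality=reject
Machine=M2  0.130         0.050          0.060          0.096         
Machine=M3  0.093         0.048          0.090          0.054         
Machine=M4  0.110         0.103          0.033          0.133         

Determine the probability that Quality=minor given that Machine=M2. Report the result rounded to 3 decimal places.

0.149

P(Machine=M2) = 0.130 + 0.050 + 0.060 + 0.096 = 0.336.
P(Quality=minor | Machine=M2) = 0.050/0.336 = 0.149.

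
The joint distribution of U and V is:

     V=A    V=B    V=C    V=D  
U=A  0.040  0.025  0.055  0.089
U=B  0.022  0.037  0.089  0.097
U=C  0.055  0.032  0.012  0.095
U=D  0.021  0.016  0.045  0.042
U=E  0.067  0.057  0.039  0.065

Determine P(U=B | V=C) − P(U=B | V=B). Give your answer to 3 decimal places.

0.149

P(V=C) = 0.055 + 0.089 + 0.012 + 0.045 + 0.039 = 0.240; P(U=B | V=C) = 0.089/0.240 = 0.3708.
P(V=B) = 0.025 + 0.037 + 0.032 + 0.016 + 0.057 = 0.167; P(U=B | V=B) = 0.037/0.167 = 0.2216.
Difference = 0.149.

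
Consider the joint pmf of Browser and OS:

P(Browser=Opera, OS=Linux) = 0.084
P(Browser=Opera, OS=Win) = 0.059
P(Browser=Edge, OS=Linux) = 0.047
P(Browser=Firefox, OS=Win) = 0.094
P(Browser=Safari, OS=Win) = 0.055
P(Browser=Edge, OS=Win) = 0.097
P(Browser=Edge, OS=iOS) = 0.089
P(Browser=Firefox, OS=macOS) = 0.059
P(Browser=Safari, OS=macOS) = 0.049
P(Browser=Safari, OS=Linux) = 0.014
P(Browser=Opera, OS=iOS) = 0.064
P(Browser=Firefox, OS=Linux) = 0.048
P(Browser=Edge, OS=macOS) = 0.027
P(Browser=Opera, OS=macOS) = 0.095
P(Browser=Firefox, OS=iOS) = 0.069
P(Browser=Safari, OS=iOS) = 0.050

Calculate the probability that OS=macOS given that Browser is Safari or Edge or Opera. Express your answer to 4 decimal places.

0.2342

P(Browser=Safari) = 0.055 + 0.049 + 0.014 + 0.050 = 0.168.
P(Browser=Edge) = 0.097 + 0.027 + 0.047 + 0.089 = 0.260.
P(Browser=Opera) = 0.059 + 0.095 + 0.084 + 0.064 = 0.302.
P(Browser ∈ {Safari, Edge, Opera}) = 0.168 + 0.260 + 0.302 = 0.730; P(OS=macOS, Browser ∈ {Safari, Edge, Opera}) = 0.049 + 0.027 + 0.095 = 0.171.
P(OS=macOS | Browser ∈ {Safari, Edge, Opera}) = 0.171/0.730 = 0.2342.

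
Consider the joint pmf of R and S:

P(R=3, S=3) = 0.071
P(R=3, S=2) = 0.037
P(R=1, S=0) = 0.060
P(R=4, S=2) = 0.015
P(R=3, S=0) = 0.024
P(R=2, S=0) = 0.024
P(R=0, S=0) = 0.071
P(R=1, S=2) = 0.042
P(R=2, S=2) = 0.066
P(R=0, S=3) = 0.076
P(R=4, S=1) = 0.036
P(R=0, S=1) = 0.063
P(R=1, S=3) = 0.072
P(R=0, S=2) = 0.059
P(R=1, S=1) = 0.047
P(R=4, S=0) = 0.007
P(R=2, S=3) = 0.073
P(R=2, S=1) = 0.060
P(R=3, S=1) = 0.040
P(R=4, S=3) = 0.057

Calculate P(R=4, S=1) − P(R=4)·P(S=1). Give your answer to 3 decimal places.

0.008

P(R=4) = 0.007 + 0.036 + 0.015 + 0.057 = 0.115.
P(S=1) = 0.063 + 0.047 + 0.060 + 0.040 + 0.036 = 0.246.
P(R=4, S=1) − P(R=4)P(S=1) = 0.036 − 0.115×0.246 = 0.008.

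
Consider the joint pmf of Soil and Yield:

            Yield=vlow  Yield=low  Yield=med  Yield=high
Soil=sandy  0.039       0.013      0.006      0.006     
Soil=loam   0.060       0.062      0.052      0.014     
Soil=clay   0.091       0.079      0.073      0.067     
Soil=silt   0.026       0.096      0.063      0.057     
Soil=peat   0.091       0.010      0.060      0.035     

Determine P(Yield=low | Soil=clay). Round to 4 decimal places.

P(Soil=clay) = 0.091 + 0.079 + 0.073 + 0.067 = 0.310.
P(Yield=low | Soil=clay) = 0.079/0.310 = 0.2548.

0.2548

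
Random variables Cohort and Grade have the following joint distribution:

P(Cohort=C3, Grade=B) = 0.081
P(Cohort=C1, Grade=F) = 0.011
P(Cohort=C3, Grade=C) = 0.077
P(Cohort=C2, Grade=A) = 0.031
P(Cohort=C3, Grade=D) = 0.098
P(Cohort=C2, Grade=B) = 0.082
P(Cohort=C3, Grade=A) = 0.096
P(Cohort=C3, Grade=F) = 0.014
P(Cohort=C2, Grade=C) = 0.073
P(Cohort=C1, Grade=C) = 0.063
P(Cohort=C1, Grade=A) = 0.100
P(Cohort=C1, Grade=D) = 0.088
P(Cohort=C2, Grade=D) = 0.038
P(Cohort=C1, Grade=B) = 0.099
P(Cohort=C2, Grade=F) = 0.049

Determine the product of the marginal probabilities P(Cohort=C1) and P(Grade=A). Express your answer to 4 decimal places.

P(Cohort=C1) = 0.100 + 0.099 + 0.063 + 0.088 + 0.011 = 0.361.
P(Grade=A) = 0.100 + 0.031 + 0.096 = 0.227.
Product: 0.361 × 0.227 = 0.0819.

0.0819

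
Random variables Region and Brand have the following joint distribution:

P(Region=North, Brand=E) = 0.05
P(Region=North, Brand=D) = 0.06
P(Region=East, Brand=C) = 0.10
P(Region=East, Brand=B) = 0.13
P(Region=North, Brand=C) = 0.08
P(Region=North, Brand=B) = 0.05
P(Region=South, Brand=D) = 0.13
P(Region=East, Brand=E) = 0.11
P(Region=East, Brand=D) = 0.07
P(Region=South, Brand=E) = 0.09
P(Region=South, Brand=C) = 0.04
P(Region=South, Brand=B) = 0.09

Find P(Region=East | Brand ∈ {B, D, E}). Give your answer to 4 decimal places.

0.3974

P(Brand=B) = 0.05 + 0.09 + 0.13 = 0.27.
P(Brand=D) = 0.06 + 0.13 + 0.07 = 0.26.
P(Brand=E) = 0.05 + 0.09 + 0.11 = 0.25.
P(Brand ∈ {B, D, E}) = 0.27 + 0.26 + 0.25 = 0.78; P(Region=East, Brand ∈ {B, D, E}) = 0.13 + 0.07 + 0.11 = 0.31.
P(Region=East | Brand ∈ {B, D, E}) = 0.31/0.78 = 0.3974.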